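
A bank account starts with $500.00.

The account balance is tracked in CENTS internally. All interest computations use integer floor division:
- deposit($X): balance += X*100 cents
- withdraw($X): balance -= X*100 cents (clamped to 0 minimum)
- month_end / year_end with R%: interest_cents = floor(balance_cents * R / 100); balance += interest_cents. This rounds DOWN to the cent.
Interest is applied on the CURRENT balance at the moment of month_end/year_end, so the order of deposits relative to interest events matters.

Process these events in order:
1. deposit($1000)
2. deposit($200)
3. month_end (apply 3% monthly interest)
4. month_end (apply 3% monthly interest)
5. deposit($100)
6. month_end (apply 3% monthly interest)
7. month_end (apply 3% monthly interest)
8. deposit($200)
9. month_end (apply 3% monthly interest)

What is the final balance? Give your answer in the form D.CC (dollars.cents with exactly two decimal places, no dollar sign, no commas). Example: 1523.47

After 1 (deposit($1000)): balance=$1500.00 total_interest=$0.00
After 2 (deposit($200)): balance=$1700.00 total_interest=$0.00
After 3 (month_end (apply 3% monthly interest)): balance=$1751.00 total_interest=$51.00
After 4 (month_end (apply 3% monthly interest)): balance=$1803.53 total_interest=$103.53
After 5 (deposit($100)): balance=$1903.53 total_interest=$103.53
After 6 (month_end (apply 3% monthly interest)): balance=$1960.63 total_interest=$160.63
After 7 (month_end (apply 3% monthly interest)): balance=$2019.44 total_interest=$219.44
After 8 (deposit($200)): balance=$2219.44 total_interest=$219.44
After 9 (month_end (apply 3% monthly interest)): balance=$2286.02 total_interest=$286.02

Answer: 2286.02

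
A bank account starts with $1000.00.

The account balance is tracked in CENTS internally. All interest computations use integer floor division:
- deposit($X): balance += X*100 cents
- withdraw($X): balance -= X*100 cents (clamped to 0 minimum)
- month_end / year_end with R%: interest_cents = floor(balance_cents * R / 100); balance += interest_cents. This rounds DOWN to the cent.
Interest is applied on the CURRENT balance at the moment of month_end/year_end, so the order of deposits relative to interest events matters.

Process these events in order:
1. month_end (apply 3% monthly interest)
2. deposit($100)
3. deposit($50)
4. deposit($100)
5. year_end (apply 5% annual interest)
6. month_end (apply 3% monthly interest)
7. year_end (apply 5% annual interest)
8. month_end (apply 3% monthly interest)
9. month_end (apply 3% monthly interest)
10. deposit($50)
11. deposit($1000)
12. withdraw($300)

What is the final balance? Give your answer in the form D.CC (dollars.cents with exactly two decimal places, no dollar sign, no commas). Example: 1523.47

Answer: 2292.04

Derivation:
After 1 (month_end (apply 3% monthly interest)): balance=$1030.00 total_interest=$30.00
After 2 (deposit($100)): balance=$1130.00 total_interest=$30.00
After 3 (deposit($50)): balance=$1180.00 total_interest=$30.00
After 4 (deposit($100)): balance=$1280.00 total_interest=$30.00
After 5 (year_end (apply 5% annual interest)): balance=$1344.00 total_interest=$94.00
After 6 (month_end (apply 3% monthly interest)): balance=$1384.32 total_interest=$134.32
After 7 (year_end (apply 5% annual interest)): balance=$1453.53 total_interest=$203.53
After 8 (month_end (apply 3% monthly interest)): balance=$1497.13 total_interest=$247.13
After 9 (month_end (apply 3% monthly interest)): balance=$1542.04 total_interest=$292.04
After 10 (deposit($50)): balance=$1592.04 total_interest=$292.04
After 11 (deposit($1000)): balance=$2592.04 total_interest=$292.04
After 12 (withdraw($300)): balance=$2292.04 total_interest=$292.04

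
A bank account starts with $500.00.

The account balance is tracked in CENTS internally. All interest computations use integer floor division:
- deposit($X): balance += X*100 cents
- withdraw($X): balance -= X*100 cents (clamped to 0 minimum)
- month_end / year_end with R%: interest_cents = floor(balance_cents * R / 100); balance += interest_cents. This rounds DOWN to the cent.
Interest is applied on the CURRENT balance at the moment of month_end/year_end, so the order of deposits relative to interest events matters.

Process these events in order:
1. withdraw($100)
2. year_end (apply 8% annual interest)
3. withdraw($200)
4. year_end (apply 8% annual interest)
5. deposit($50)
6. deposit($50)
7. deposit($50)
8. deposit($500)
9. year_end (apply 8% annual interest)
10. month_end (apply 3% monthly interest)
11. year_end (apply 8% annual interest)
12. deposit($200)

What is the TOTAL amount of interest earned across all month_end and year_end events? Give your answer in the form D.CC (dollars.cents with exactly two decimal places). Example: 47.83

After 1 (withdraw($100)): balance=$400.00 total_interest=$0.00
After 2 (year_end (apply 8% annual interest)): balance=$432.00 total_interest=$32.00
After 3 (withdraw($200)): balance=$232.00 total_interest=$32.00
After 4 (year_end (apply 8% annual interest)): balance=$250.56 total_interest=$50.56
After 5 (deposit($50)): balance=$300.56 total_interest=$50.56
After 6 (deposit($50)): balance=$350.56 total_interest=$50.56
After 7 (deposit($50)): balance=$400.56 total_interest=$50.56
After 8 (deposit($500)): balance=$900.56 total_interest=$50.56
After 9 (year_end (apply 8% annual interest)): balance=$972.60 total_interest=$122.60
After 10 (month_end (apply 3% monthly interest)): balance=$1001.77 total_interest=$151.77
After 11 (year_end (apply 8% annual interest)): balance=$1081.91 total_interest=$231.91
After 12 (deposit($200)): balance=$1281.91 total_interest=$231.91

Answer: 231.91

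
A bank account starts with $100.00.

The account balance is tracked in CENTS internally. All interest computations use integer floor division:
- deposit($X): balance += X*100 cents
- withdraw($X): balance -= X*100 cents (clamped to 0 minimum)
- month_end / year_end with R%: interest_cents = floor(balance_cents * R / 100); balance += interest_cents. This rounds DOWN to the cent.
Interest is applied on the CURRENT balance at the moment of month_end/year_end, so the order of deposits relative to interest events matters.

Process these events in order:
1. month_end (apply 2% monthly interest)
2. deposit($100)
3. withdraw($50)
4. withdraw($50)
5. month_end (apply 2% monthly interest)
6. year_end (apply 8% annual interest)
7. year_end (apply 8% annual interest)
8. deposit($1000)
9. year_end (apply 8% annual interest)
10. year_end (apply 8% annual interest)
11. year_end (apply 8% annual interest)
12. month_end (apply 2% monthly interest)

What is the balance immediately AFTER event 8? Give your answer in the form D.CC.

After 1 (month_end (apply 2% monthly interest)): balance=$102.00 total_interest=$2.00
After 2 (deposit($100)): balance=$202.00 total_interest=$2.00
After 3 (withdraw($50)): balance=$152.00 total_interest=$2.00
After 4 (withdraw($50)): balance=$102.00 total_interest=$2.00
After 5 (month_end (apply 2% monthly interest)): balance=$104.04 total_interest=$4.04
After 6 (year_end (apply 8% annual interest)): balance=$112.36 total_interest=$12.36
After 7 (year_end (apply 8% annual interest)): balance=$121.34 total_interest=$21.34
After 8 (deposit($1000)): balance=$1121.34 total_interest=$21.34

Answer: 1121.34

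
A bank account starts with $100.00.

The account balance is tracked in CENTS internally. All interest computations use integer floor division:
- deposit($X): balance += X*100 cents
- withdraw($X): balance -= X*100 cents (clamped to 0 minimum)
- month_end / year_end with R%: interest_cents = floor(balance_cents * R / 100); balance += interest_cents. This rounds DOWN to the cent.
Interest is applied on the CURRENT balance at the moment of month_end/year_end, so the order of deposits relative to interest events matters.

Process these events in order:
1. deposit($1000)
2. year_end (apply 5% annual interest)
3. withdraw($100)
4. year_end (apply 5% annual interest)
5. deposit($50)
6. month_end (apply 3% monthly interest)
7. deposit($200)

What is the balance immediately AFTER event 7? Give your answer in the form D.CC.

After 1 (deposit($1000)): balance=$1100.00 total_interest=$0.00
After 2 (year_end (apply 5% annual interest)): balance=$1155.00 total_interest=$55.00
After 3 (withdraw($100)): balance=$1055.00 total_interest=$55.00
After 4 (year_end (apply 5% annual interest)): balance=$1107.75 total_interest=$107.75
After 5 (deposit($50)): balance=$1157.75 total_interest=$107.75
After 6 (month_end (apply 3% monthly interest)): balance=$1192.48 total_interest=$142.48
After 7 (deposit($200)): balance=$1392.48 total_interest=$142.48

Answer: 1392.48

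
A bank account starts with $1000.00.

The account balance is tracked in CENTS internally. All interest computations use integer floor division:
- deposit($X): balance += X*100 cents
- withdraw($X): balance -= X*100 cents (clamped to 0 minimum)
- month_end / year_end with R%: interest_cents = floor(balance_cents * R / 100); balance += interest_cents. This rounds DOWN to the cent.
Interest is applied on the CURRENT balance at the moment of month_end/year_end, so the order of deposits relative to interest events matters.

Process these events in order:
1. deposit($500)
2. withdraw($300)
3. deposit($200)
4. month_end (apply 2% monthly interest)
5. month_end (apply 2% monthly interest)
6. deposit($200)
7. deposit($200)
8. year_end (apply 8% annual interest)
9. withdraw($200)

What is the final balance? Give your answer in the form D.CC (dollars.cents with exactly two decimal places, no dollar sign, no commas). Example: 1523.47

After 1 (deposit($500)): balance=$1500.00 total_interest=$0.00
After 2 (withdraw($300)): balance=$1200.00 total_interest=$0.00
After 3 (deposit($200)): balance=$1400.00 total_interest=$0.00
After 4 (month_end (apply 2% monthly interest)): balance=$1428.00 total_interest=$28.00
After 5 (month_end (apply 2% monthly interest)): balance=$1456.56 total_interest=$56.56
After 6 (deposit($200)): balance=$1656.56 total_interest=$56.56
After 7 (deposit($200)): balance=$1856.56 total_interest=$56.56
After 8 (year_end (apply 8% annual interest)): balance=$2005.08 total_interest=$205.08
After 9 (withdraw($200)): balance=$1805.08 total_interest=$205.08

Answer: 1805.08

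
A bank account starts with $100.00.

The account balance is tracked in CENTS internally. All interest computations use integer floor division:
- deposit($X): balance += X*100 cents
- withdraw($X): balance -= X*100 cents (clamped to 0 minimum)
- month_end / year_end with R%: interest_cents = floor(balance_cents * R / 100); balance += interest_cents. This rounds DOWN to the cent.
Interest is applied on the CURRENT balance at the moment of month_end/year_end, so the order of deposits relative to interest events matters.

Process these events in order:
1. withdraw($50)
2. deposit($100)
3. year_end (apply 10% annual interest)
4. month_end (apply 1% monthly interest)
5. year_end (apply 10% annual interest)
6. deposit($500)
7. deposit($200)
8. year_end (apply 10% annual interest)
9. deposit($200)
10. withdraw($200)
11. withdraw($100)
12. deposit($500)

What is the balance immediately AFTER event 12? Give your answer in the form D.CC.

Answer: 1371.64

Derivation:
After 1 (withdraw($50)): balance=$50.00 total_interest=$0.00
After 2 (deposit($100)): balance=$150.00 total_interest=$0.00
After 3 (year_end (apply 10% annual interest)): balance=$165.00 total_interest=$15.00
After 4 (month_end (apply 1% monthly interest)): balance=$166.65 total_interest=$16.65
After 5 (year_end (apply 10% annual interest)): balance=$183.31 total_interest=$33.31
After 6 (deposit($500)): balance=$683.31 total_interest=$33.31
After 7 (deposit($200)): balance=$883.31 total_interest=$33.31
After 8 (year_end (apply 10% annual interest)): balance=$971.64 total_interest=$121.64
After 9 (deposit($200)): balance=$1171.64 total_interest=$121.64
After 10 (withdraw($200)): balance=$971.64 total_interest=$121.64
After 11 (withdraw($100)): balance=$871.64 total_interest=$121.64
After 12 (deposit($500)): balance=$1371.64 total_interest=$121.64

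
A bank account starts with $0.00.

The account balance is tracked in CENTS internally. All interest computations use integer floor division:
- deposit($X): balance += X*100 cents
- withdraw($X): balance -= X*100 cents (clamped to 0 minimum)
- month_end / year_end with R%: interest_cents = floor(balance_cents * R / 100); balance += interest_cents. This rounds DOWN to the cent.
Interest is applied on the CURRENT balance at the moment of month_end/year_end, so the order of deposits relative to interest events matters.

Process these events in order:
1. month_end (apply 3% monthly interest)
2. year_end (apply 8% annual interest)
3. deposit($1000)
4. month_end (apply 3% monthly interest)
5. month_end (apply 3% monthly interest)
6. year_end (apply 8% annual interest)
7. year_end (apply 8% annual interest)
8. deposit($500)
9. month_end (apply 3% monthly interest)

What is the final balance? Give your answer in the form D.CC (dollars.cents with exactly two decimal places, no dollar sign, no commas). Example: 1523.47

After 1 (month_end (apply 3% monthly interest)): balance=$0.00 total_interest=$0.00
After 2 (year_end (apply 8% annual interest)): balance=$0.00 total_interest=$0.00
After 3 (deposit($1000)): balance=$1000.00 total_interest=$0.00
After 4 (month_end (apply 3% monthly interest)): balance=$1030.00 total_interest=$30.00
After 5 (month_end (apply 3% monthly interest)): balance=$1060.90 total_interest=$60.90
After 6 (year_end (apply 8% annual interest)): balance=$1145.77 total_interest=$145.77
After 7 (year_end (apply 8% annual interest)): balance=$1237.43 total_interest=$237.43
After 8 (deposit($500)): balance=$1737.43 total_interest=$237.43
After 9 (month_end (apply 3% monthly interest)): balance=$1789.55 total_interest=$289.55

Answer: 1789.55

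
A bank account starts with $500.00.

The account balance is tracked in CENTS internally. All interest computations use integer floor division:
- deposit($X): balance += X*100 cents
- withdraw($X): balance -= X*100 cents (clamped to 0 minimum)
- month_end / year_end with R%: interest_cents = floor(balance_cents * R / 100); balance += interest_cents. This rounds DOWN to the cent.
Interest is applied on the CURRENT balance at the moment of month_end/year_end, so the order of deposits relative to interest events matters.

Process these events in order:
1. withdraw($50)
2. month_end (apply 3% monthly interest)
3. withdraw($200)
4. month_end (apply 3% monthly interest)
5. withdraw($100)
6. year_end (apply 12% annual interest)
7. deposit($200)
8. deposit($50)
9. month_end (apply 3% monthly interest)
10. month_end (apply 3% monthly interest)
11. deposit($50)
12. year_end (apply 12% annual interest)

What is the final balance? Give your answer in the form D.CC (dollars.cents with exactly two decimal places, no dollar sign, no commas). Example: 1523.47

After 1 (withdraw($50)): balance=$450.00 total_interest=$0.00
After 2 (month_end (apply 3% monthly interest)): balance=$463.50 total_interest=$13.50
After 3 (withdraw($200)): balance=$263.50 total_interest=$13.50
After 4 (month_end (apply 3% monthly interest)): balance=$271.40 total_interest=$21.40
After 5 (withdraw($100)): balance=$171.40 total_interest=$21.40
After 6 (year_end (apply 12% annual interest)): balance=$191.96 total_interest=$41.96
After 7 (deposit($200)): balance=$391.96 total_interest=$41.96
After 8 (deposit($50)): balance=$441.96 total_interest=$41.96
After 9 (month_end (apply 3% monthly interest)): balance=$455.21 total_interest=$55.21
After 10 (month_end (apply 3% monthly interest)): balance=$468.86 total_interest=$68.86
After 11 (deposit($50)): balance=$518.86 total_interest=$68.86
After 12 (year_end (apply 12% annual interest)): balance=$581.12 total_interest=$131.12

Answer: 581.12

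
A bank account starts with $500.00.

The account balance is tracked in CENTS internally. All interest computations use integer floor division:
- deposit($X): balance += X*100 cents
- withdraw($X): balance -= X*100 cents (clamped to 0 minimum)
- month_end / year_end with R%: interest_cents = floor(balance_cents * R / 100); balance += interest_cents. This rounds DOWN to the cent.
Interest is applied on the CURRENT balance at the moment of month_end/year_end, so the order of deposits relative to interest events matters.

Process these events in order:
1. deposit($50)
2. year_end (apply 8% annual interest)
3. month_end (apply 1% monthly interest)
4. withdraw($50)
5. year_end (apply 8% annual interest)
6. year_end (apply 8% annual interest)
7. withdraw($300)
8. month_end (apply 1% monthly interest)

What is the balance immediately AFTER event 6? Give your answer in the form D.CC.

Answer: 641.44

Derivation:
After 1 (deposit($50)): balance=$550.00 total_interest=$0.00
After 2 (year_end (apply 8% annual interest)): balance=$594.00 total_interest=$44.00
After 3 (month_end (apply 1% monthly interest)): balance=$599.94 total_interest=$49.94
After 4 (withdraw($50)): balance=$549.94 total_interest=$49.94
After 5 (year_end (apply 8% annual interest)): balance=$593.93 total_interest=$93.93
After 6 (year_end (apply 8% annual interest)): balance=$641.44 total_interest=$141.44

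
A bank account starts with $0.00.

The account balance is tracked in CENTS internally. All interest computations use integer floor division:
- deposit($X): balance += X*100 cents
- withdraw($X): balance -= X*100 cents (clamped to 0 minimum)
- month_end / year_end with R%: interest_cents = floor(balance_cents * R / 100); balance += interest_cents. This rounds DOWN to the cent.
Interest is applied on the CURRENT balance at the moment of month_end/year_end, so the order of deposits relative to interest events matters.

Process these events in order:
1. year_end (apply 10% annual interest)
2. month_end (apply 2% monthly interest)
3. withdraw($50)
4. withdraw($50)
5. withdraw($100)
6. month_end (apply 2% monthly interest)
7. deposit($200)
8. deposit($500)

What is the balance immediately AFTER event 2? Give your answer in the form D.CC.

After 1 (year_end (apply 10% annual interest)): balance=$0.00 total_interest=$0.00
After 2 (month_end (apply 2% monthly interest)): balance=$0.00 total_interest=$0.00

Answer: 0.00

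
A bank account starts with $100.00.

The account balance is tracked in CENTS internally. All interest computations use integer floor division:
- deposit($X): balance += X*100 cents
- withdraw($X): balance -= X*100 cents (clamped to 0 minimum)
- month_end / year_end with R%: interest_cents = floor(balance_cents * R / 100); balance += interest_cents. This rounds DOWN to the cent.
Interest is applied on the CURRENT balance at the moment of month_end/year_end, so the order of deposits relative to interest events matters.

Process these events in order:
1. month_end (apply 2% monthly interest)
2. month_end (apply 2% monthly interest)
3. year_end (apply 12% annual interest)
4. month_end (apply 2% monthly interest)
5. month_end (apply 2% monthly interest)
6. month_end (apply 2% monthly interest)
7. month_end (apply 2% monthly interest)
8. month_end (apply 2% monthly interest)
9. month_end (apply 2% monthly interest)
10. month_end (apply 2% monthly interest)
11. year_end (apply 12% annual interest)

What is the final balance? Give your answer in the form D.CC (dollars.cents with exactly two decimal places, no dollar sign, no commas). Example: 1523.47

Answer: 149.87

Derivation:
After 1 (month_end (apply 2% monthly interest)): balance=$102.00 total_interest=$2.00
After 2 (month_end (apply 2% monthly interest)): balance=$104.04 total_interest=$4.04
After 3 (year_end (apply 12% annual interest)): balance=$116.52 total_interest=$16.52
After 4 (month_end (apply 2% monthly interest)): balance=$118.85 total_interest=$18.85
After 5 (month_end (apply 2% monthly interest)): balance=$121.22 total_interest=$21.22
After 6 (month_end (apply 2% monthly interest)): balance=$123.64 total_interest=$23.64
After 7 (month_end (apply 2% monthly interest)): balance=$126.11 total_interest=$26.11
After 8 (month_end (apply 2% monthly interest)): balance=$128.63 total_interest=$28.63
After 9 (month_end (apply 2% monthly interest)): balance=$131.20 total_interest=$31.20
After 10 (month_end (apply 2% monthly interest)): balance=$133.82 total_interest=$33.82
After 11 (year_end (apply 12% annual interest)): balance=$149.87 total_interest=$49.87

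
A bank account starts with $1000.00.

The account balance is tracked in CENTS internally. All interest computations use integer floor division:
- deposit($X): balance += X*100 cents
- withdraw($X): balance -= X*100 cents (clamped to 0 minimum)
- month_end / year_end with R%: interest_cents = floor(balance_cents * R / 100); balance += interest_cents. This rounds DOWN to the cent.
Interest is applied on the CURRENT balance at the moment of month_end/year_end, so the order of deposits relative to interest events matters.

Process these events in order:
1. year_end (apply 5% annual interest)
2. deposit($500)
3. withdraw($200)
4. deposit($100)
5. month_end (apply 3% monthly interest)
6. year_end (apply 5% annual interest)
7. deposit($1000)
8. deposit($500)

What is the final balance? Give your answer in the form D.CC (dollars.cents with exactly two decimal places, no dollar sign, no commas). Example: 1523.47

After 1 (year_end (apply 5% annual interest)): balance=$1050.00 total_interest=$50.00
After 2 (deposit($500)): balance=$1550.00 total_interest=$50.00
After 3 (withdraw($200)): balance=$1350.00 total_interest=$50.00
After 4 (deposit($100)): balance=$1450.00 total_interest=$50.00
After 5 (month_end (apply 3% monthly interest)): balance=$1493.50 total_interest=$93.50
After 6 (year_end (apply 5% annual interest)): balance=$1568.17 total_interest=$168.17
After 7 (deposit($1000)): balance=$2568.17 total_interest=$168.17
After 8 (deposit($500)): balance=$3068.17 total_interest=$168.17

Answer: 3068.17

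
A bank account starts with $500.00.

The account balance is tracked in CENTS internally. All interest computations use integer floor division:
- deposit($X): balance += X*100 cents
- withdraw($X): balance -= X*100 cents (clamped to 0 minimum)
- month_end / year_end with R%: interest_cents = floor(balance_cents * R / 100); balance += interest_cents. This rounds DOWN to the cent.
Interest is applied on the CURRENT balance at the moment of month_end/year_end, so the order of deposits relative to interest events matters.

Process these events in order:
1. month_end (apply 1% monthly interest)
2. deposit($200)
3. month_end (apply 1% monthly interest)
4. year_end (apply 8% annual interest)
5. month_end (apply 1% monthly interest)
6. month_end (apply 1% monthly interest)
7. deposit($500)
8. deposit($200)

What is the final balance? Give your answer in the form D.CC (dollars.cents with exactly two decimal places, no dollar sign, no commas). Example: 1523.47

Answer: 1484.46

Derivation:
After 1 (month_end (apply 1% monthly interest)): balance=$505.00 total_interest=$5.00
After 2 (deposit($200)): balance=$705.00 total_interest=$5.00
After 3 (month_end (apply 1% monthly interest)): balance=$712.05 total_interest=$12.05
After 4 (year_end (apply 8% annual interest)): balance=$769.01 total_interest=$69.01
After 5 (month_end (apply 1% monthly interest)): balance=$776.70 total_interest=$76.70
After 6 (month_end (apply 1% monthly interest)): balance=$784.46 total_interest=$84.46
After 7 (deposit($500)): balance=$1284.46 total_interest=$84.46
After 8 (deposit($200)): balance=$1484.46 total_interest=$84.46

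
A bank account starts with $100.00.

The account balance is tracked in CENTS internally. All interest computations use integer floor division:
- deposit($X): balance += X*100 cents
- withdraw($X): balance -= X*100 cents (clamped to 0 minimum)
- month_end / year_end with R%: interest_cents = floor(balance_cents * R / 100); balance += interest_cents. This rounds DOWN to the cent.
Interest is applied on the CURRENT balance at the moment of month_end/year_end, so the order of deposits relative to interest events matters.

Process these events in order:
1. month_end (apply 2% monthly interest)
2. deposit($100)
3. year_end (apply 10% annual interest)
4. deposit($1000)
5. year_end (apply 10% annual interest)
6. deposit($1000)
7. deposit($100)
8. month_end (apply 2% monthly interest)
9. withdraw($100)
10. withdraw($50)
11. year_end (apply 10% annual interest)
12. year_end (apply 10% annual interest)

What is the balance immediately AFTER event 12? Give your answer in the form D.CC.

Answer: 2835.39

Derivation:
After 1 (month_end (apply 2% monthly interest)): balance=$102.00 total_interest=$2.00
After 2 (deposit($100)): balance=$202.00 total_interest=$2.00
After 3 (year_end (apply 10% annual interest)): balance=$222.20 total_interest=$22.20
After 4 (deposit($1000)): balance=$1222.20 total_interest=$22.20
After 5 (year_end (apply 10% annual interest)): balance=$1344.42 total_interest=$144.42
After 6 (deposit($1000)): balance=$2344.42 total_interest=$144.42
After 7 (deposit($100)): balance=$2444.42 total_interest=$144.42
After 8 (month_end (apply 2% monthly interest)): balance=$2493.30 total_interest=$193.30
After 9 (withdraw($100)): balance=$2393.30 total_interest=$193.30
After 10 (withdraw($50)): balance=$2343.30 total_interest=$193.30
After 11 (year_end (apply 10% annual interest)): balance=$2577.63 total_interest=$427.63
After 12 (year_end (apply 10% annual interest)): balance=$2835.39 total_interest=$685.39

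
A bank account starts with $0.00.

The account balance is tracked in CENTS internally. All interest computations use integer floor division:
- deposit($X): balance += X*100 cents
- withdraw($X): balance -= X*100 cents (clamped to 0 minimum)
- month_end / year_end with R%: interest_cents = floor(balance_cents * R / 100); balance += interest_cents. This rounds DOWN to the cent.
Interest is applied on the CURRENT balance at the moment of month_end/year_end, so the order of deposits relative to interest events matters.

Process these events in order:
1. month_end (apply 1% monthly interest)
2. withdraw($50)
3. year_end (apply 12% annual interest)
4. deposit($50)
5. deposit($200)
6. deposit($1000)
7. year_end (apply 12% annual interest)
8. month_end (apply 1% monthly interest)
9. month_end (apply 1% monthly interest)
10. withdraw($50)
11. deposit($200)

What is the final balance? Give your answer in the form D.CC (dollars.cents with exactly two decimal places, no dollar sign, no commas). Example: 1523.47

After 1 (month_end (apply 1% monthly interest)): balance=$0.00 total_interest=$0.00
After 2 (withdraw($50)): balance=$0.00 total_interest=$0.00
After 3 (year_end (apply 12% annual interest)): balance=$0.00 total_interest=$0.00
After 4 (deposit($50)): balance=$50.00 total_interest=$0.00
After 5 (deposit($200)): balance=$250.00 total_interest=$0.00
After 6 (deposit($1000)): balance=$1250.00 total_interest=$0.00
After 7 (year_end (apply 12% annual interest)): balance=$1400.00 total_interest=$150.00
After 8 (month_end (apply 1% monthly interest)): balance=$1414.00 total_interest=$164.00
After 9 (month_end (apply 1% monthly interest)): balance=$1428.14 total_interest=$178.14
After 10 (withdraw($50)): balance=$1378.14 total_interest=$178.14
After 11 (deposit($200)): balance=$1578.14 total_interest=$178.14

Answer: 1578.14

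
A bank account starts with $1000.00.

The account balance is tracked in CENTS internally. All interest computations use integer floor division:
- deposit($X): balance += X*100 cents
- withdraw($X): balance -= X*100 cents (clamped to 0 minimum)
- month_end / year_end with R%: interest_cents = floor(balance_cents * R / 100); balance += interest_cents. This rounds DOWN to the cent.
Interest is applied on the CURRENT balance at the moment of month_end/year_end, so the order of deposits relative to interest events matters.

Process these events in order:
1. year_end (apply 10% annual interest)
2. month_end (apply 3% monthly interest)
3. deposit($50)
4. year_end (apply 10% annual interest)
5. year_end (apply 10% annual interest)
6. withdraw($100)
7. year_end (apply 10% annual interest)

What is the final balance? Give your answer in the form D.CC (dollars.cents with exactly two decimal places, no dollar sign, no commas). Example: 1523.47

After 1 (year_end (apply 10% annual interest)): balance=$1100.00 total_interest=$100.00
After 2 (month_end (apply 3% monthly interest)): balance=$1133.00 total_interest=$133.00
After 3 (deposit($50)): balance=$1183.00 total_interest=$133.00
After 4 (year_end (apply 10% annual interest)): balance=$1301.30 total_interest=$251.30
After 5 (year_end (apply 10% annual interest)): balance=$1431.43 total_interest=$381.43
After 6 (withdraw($100)): balance=$1331.43 total_interest=$381.43
After 7 (year_end (apply 10% annual interest)): balance=$1464.57 total_interest=$514.57

Answer: 1464.57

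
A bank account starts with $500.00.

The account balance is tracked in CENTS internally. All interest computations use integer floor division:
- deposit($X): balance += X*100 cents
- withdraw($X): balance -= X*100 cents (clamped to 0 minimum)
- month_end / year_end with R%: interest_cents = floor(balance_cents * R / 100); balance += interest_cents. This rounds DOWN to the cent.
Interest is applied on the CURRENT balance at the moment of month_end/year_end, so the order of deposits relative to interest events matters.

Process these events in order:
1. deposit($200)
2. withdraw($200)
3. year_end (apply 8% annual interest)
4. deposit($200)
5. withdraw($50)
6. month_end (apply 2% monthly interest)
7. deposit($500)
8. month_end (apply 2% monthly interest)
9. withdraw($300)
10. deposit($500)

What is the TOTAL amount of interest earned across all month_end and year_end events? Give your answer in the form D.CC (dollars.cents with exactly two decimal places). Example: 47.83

Answer: 77.87

Derivation:
After 1 (deposit($200)): balance=$700.00 total_interest=$0.00
After 2 (withdraw($200)): balance=$500.00 total_interest=$0.00
After 3 (year_end (apply 8% annual interest)): balance=$540.00 total_interest=$40.00
After 4 (deposit($200)): balance=$740.00 total_interest=$40.00
After 5 (withdraw($50)): balance=$690.00 total_interest=$40.00
After 6 (month_end (apply 2% monthly interest)): balance=$703.80 total_interest=$53.80
After 7 (deposit($500)): balance=$1203.80 total_interest=$53.80
After 8 (month_end (apply 2% monthly interest)): balance=$1227.87 total_interest=$77.87
After 9 (withdraw($300)): balance=$927.87 total_interest=$77.87
After 10 (deposit($500)): balance=$1427.87 total_interest=$77.87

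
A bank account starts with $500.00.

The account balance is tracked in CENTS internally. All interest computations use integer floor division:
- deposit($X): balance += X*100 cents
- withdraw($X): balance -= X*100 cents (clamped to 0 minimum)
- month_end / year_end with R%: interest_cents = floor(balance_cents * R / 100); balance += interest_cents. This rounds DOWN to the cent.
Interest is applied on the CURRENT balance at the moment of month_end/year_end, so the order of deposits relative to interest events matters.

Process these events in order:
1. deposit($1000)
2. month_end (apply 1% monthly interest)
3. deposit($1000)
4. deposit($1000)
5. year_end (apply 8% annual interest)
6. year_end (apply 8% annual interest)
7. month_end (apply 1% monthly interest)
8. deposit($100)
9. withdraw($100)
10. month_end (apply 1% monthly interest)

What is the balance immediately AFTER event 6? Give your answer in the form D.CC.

Answer: 4099.89

Derivation:
After 1 (deposit($1000)): balance=$1500.00 total_interest=$0.00
After 2 (month_end (apply 1% monthly interest)): balance=$1515.00 total_interest=$15.00
After 3 (deposit($1000)): balance=$2515.00 total_interest=$15.00
After 4 (deposit($1000)): balance=$3515.00 total_interest=$15.00
After 5 (year_end (apply 8% annual interest)): balance=$3796.20 total_interest=$296.20
After 6 (year_end (apply 8% annual interest)): balance=$4099.89 total_interest=$599.89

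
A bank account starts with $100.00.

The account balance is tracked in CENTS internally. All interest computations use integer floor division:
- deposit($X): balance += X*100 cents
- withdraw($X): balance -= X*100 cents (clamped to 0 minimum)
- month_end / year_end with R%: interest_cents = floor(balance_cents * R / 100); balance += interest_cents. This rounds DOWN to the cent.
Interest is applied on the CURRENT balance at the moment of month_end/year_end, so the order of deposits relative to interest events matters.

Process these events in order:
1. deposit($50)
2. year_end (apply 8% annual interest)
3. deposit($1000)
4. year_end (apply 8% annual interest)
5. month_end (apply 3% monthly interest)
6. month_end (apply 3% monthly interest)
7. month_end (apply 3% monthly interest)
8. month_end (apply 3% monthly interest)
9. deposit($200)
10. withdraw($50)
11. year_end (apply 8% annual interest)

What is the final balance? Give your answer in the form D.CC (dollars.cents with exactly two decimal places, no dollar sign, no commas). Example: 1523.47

After 1 (deposit($50)): balance=$150.00 total_interest=$0.00
After 2 (year_end (apply 8% annual interest)): balance=$162.00 total_interest=$12.00
After 3 (deposit($1000)): balance=$1162.00 total_interest=$12.00
After 4 (year_end (apply 8% annual interest)): balance=$1254.96 total_interest=$104.96
After 5 (month_end (apply 3% monthly interest)): balance=$1292.60 total_interest=$142.60
After 6 (month_end (apply 3% monthly interest)): balance=$1331.37 total_interest=$181.37
After 7 (month_end (apply 3% monthly interest)): balance=$1371.31 total_interest=$221.31
After 8 (month_end (apply 3% monthly interest)): balance=$1412.44 total_interest=$262.44
After 9 (deposit($200)): balance=$1612.44 total_interest=$262.44
After 10 (withdraw($50)): balance=$1562.44 total_interest=$262.44
After 11 (year_end (apply 8% annual interest)): balance=$1687.43 total_interest=$387.43

Answer: 1687.43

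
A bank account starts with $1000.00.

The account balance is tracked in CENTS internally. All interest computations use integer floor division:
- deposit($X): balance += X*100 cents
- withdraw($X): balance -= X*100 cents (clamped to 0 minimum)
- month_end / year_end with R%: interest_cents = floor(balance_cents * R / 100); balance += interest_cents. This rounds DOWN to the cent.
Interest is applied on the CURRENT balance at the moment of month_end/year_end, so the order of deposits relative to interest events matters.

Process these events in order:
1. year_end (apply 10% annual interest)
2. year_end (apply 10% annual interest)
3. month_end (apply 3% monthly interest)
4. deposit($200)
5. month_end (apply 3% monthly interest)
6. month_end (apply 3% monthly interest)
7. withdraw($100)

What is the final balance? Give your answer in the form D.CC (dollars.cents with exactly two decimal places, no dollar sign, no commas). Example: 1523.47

After 1 (year_end (apply 10% annual interest)): balance=$1100.00 total_interest=$100.00
After 2 (year_end (apply 10% annual interest)): balance=$1210.00 total_interest=$210.00
After 3 (month_end (apply 3% monthly interest)): balance=$1246.30 total_interest=$246.30
After 4 (deposit($200)): balance=$1446.30 total_interest=$246.30
After 5 (month_end (apply 3% monthly interest)): balance=$1489.68 total_interest=$289.68
After 6 (month_end (apply 3% monthly interest)): balance=$1534.37 total_interest=$334.37
After 7 (withdraw($100)): balance=$1434.37 total_interest=$334.37

Answer: 1434.37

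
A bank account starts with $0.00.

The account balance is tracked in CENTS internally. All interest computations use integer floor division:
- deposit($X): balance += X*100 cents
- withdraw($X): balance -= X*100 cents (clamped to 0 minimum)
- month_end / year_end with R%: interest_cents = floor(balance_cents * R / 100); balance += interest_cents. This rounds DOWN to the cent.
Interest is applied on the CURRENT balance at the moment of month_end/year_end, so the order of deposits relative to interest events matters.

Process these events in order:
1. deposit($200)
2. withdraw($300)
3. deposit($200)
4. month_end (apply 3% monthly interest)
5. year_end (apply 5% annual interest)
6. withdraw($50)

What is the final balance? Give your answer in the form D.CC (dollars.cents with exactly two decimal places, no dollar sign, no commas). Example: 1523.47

After 1 (deposit($200)): balance=$200.00 total_interest=$0.00
After 2 (withdraw($300)): balance=$0.00 total_interest=$0.00
After 3 (deposit($200)): balance=$200.00 total_interest=$0.00
After 4 (month_end (apply 3% monthly interest)): balance=$206.00 total_interest=$6.00
After 5 (year_end (apply 5% annual interest)): balance=$216.30 total_interest=$16.30
After 6 (withdraw($50)): balance=$166.30 total_interest=$16.30

Answer: 166.30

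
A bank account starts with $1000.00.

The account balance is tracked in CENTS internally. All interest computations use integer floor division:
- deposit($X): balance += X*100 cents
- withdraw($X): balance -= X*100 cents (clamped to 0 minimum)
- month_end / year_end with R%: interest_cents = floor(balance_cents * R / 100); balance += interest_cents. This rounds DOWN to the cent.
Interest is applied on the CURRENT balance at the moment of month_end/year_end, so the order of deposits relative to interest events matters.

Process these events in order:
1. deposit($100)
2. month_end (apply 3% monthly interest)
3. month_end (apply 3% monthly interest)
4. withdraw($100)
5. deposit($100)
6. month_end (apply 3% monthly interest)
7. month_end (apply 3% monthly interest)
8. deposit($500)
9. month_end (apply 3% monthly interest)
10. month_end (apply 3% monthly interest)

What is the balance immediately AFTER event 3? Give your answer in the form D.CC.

Answer: 1166.99

Derivation:
After 1 (deposit($100)): balance=$1100.00 total_interest=$0.00
After 2 (month_end (apply 3% monthly interest)): balance=$1133.00 total_interest=$33.00
After 3 (month_end (apply 3% monthly interest)): balance=$1166.99 total_interest=$66.99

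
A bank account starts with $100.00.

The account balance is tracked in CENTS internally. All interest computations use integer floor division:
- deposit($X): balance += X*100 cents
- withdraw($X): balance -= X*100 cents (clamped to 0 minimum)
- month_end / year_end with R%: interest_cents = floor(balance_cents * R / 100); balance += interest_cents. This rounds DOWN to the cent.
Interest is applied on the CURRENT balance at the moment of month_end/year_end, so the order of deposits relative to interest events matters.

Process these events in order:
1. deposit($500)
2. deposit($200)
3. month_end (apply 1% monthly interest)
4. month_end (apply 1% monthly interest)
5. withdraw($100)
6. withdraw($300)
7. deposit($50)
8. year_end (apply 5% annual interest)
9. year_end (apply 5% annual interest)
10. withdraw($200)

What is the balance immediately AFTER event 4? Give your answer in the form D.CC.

Answer: 816.08

Derivation:
After 1 (deposit($500)): balance=$600.00 total_interest=$0.00
After 2 (deposit($200)): balance=$800.00 total_interest=$0.00
After 3 (month_end (apply 1% monthly interest)): balance=$808.00 total_interest=$8.00
After 4 (month_end (apply 1% monthly interest)): balance=$816.08 total_interest=$16.08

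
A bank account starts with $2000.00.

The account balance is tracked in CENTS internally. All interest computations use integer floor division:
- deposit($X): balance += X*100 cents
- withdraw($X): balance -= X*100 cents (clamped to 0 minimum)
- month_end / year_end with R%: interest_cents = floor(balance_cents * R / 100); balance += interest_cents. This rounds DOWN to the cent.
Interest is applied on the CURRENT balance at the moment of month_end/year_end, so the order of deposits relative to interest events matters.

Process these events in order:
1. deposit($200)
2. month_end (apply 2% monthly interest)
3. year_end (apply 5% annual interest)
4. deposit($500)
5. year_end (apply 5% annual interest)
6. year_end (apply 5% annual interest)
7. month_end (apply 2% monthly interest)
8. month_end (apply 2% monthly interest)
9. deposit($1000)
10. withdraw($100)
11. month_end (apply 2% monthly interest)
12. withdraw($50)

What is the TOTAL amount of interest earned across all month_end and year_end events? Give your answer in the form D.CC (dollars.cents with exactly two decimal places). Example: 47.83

Answer: 659.68

Derivation:
After 1 (deposit($200)): balance=$2200.00 total_interest=$0.00
After 2 (month_end (apply 2% monthly interest)): balance=$2244.00 total_interest=$44.00
After 3 (year_end (apply 5% annual interest)): balance=$2356.20 total_interest=$156.20
After 4 (deposit($500)): balance=$2856.20 total_interest=$156.20
After 5 (year_end (apply 5% annual interest)): balance=$2999.01 total_interest=$299.01
After 6 (year_end (apply 5% annual interest)): balance=$3148.96 total_interest=$448.96
After 7 (month_end (apply 2% monthly interest)): balance=$3211.93 total_interest=$511.93
After 8 (month_end (apply 2% monthly interest)): balance=$3276.16 total_interest=$576.16
After 9 (deposit($1000)): balance=$4276.16 total_interest=$576.16
After 10 (withdraw($100)): balance=$4176.16 total_interest=$576.16
After 11 (month_end (apply 2% monthly interest)): balance=$4259.68 total_interest=$659.68
After 12 (withdraw($50)): balance=$4209.68 total_interest=$659.68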